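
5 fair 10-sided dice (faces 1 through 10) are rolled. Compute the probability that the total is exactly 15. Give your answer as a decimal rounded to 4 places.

There are 10^5 = 100000 equally likely outcomes.
The number of ordered 5-tuples from {1,…,10} summing to 15 is 996.
P(sum = 15) = 996/100000 = 249/25000 ≈ 0.0100.

0.0100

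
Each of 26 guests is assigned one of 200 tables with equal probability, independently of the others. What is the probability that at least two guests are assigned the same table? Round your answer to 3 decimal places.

It's easier to compute the probability that all 26 are distinct.
P(all distinct) = 200/200 · 199/200 · ··· · 175/200 ≈ 0.183.
So the probability of at least one match is 1 − 0.183 = 0.817.

0.817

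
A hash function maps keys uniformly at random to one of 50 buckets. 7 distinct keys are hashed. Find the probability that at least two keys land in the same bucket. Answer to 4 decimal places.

0.3556

It's easier to compute the probability that all 7 are distinct.
P(all distinct) = 50/50 · 49/50 · ··· · 44/50 ≈ 0.6444.
So the probability of at least one match is 1 − 0.6444 = 0.3556.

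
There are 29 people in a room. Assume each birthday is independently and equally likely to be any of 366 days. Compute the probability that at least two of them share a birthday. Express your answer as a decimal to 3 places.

0.680

It's easier to compute the probability that all 29 are distinct.
P(all distinct) = 366/366 · 365/366 · ··· · 338/366 ≈ 0.320.
So the probability of at least one match is 1 − 0.320 = 0.680.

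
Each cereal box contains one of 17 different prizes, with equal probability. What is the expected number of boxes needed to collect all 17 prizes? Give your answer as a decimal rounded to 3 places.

After i distinct types are collected, each trial gives a new one with probability (17−i)/17, so the expected wait for the next new type is 17/(17−i).
E = 17/17 + 17/16 + 17/15 + 17/14 + 17/13 + 17/12 + 17/11 + 17/10 + 17/9 + 17/8 + 17/7 + 17/6 + 17/5 + 17/4 + 17/3 + 17/2 + 17/1 = 42142223/720720 ≈ 58.472.

58.472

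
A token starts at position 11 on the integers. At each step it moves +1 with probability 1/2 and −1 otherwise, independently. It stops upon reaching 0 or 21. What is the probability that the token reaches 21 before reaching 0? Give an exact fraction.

11/21

With a fair step, P(i) = ½P(i−1) + ½P(i+1) with P(0)=0, P(21)=1 has the linear solution P(i) = i/21.
P(11) = 11/21.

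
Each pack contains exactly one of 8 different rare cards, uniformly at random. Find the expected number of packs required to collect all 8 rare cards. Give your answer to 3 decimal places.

After i distinct types are collected, each trial gives a new one with probability (8−i)/8, so the expected wait for the next new type is 8/(8−i).
E = 8/8 + 8/7 + 8/6 + 8/5 + 8/4 + 8/3 + 8/2 + 8/1 = 761/35 ≈ 21.743.

21.743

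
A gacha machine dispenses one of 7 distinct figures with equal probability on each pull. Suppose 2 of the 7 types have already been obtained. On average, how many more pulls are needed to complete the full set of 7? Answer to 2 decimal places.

Starting from 2 distinct types, each trial gives a new one with probability (7−i)/7 when i types are held, so the wait for the next new type is 7/(7−i).
E = 7/5 + 7/4 + 7/3 + 7/2 + 7/1 = 959/60 ≈ 15.98.

15.98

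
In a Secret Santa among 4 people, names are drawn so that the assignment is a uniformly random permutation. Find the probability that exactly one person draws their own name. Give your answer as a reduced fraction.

1/3

Choose which one is fixed: C(4,1) = 4 ways.
The remaining 3 must have no fixed point: D(3) = 2.
P = 4·2/24 = 1/3.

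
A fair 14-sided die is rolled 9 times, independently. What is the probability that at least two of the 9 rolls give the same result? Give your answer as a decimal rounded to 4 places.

0.9648

P(all 9 different) = 14/14 · 13/14 · ··· · 6/14 ≈ 0.0352.
P(at least two equal) = 1 − 0.0352 = 0.9648.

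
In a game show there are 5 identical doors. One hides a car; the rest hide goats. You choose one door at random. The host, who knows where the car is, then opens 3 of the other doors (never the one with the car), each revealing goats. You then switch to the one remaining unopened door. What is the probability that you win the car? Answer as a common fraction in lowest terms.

Your original door holds the car with probability 1/5, so the other 4 collectively hold it with probability 4/5.
The host can always find 3 empty doors to open, so the reveals don't change that 4/5; it is now spread over the 1 remaining unopened door.
P(win by switching) = (4/5) · (1/1) = 4/5.

4/5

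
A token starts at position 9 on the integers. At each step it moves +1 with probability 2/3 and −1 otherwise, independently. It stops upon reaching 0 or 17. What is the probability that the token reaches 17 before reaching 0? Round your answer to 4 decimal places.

Let r = q/p = (1/3)/(2/3) = 1/2. The recurrence P(i) = p·P(i+1) + q·P(i−1) with P(0)=0, P(17)=1 gives P(i) = (1 − r^i)/(1 − r^17).
P(9) = (1 − (1/2)^9) / (1 − (1/2)^17) = 130816/131071 ≈ 0.9981.

0.9981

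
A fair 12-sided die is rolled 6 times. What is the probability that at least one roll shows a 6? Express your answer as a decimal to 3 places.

P(no roll shows a 6) = (11/12)^6 ≈ 0.593.
P(at least one) = 1 − 0.593 = 0.407.

0.407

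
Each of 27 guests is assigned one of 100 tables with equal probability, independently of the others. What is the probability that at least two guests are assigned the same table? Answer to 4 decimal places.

0.9791

It's easier to compute the probability that all 27 are distinct.
P(all distinct) = 100/100 · 99/100 · ··· · 74/100 ≈ 0.0209.
So the probability of at least one match is 1 − 0.0209 = 0.9791.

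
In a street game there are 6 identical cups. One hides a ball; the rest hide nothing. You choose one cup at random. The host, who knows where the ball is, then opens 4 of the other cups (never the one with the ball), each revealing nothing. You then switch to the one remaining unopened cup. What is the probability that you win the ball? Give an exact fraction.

Your original cup holds the ball with probability 1/6, so the other 5 collectively hold it with probability 5/6.
The host can always find 4 empty cups to open, so the reveals don't change that 5/6; it is now spread over the 1 remaining unopened cup.
P(win by switching) = (5/6) · (1/1) = 5/6.

5/6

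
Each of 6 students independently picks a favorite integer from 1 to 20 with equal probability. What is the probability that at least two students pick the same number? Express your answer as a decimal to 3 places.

It's easier to compute the probability that all 6 are distinct.
P(all distinct) = 20/20 · 19/20 · ··· · 15/20 ≈ 0.436.
So the probability of at least one match is 1 − 0.436 = 0.564.

0.564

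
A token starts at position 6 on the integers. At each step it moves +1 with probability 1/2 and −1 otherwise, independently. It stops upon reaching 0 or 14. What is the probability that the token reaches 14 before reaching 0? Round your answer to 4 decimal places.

0.4286

With a fair step, P(i) = ½P(i−1) + ½P(i+1) with P(0)=0, P(14)=1 has the linear solution P(i) = i/14.
P(6) = 6/14 = 3/7 ≈ 0.4286.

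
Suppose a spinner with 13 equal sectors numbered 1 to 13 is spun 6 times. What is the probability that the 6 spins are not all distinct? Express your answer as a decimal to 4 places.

0.7440

P(all 6 different) = 13/13 · 12/13 · ··· · 8/13 ≈ 0.2560.
P(at least two equal) = 1 − 0.2560 = 0.7440.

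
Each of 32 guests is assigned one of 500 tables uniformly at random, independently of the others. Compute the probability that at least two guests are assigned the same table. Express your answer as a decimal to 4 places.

0.6371

It's easier to compute the probability that all 32 are distinct.
P(all distinct) = 500/500 · 499/500 · ··· · 469/500 ≈ 0.3629.
So the probability of at least one match is 1 − 0.3629 = 0.6371.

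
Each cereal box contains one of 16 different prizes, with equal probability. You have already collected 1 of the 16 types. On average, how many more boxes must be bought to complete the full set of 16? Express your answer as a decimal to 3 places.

Starting from 1 distinct type, each trial gives a new one with probability (16−i)/16 when i types are held, so the wait for the next new type is 16/(16−i).
E = 16/15 + 16/14 + 16/13 + 16/12 + 16/11 + 16/10 + 16/9 + 16/8 + 16/7 + 16/6 + 16/5 + 16/4 + 16/3 + 16/2 + 16/1 = 2391514/45045 ≈ 53.092.

53.092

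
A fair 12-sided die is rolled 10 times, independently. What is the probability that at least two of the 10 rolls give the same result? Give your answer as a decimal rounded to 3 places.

P(all 10 different) = 12/12 · 11/12 · ··· · 3/12 ≈ 0.004.
P(at least two equal) = 1 − 0.004 = 0.996.

0.996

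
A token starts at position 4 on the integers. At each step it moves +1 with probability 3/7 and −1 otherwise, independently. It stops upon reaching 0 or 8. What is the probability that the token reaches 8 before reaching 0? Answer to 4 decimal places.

Let r = q/p = (4/7)/(3/7) = 4/3. The recurrence P(i) = p·P(i+1) + q·P(i−1) with P(0)=0, P(8)=1 gives P(i) = (1 − r^i)/(1 − r^8).
P(4) = (1 − (4/3)^4) / (1 − (4/3)^8) = 81/337 ≈ 0.2404.

0.2404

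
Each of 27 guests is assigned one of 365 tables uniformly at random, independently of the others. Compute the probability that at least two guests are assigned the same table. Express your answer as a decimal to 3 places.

It's easier to compute the probability that all 27 are distinct.
P(all distinct) = 365/365 · 364/365 · ··· · 339/365 ≈ 0.373.
So the probability of at least one match is 1 − 0.373 = 0.627.

0.627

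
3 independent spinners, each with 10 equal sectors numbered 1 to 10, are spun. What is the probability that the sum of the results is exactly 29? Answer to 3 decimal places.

There are 10^3 = 1000 equally likely outcomes.
The number of ordered 3-tuples from {1,…,10} summing to 29 is 3.
P(sum = 29) = 3/1000 ≈ 0.003.

0.003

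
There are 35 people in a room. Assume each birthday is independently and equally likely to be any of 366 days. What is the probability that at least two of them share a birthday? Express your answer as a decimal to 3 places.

0.813

It's easier to compute the probability that all 35 are distinct.
P(all distinct) = 366/366 · 365/366 · ··· · 332/366 ≈ 0.187.
So the probability of at least one match is 1 − 0.187 = 0.813.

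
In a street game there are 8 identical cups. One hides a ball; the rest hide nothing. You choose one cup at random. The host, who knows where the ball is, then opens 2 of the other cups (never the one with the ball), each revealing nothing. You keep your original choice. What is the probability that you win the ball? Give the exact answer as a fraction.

The host can always open 2 empty cups regardless of your choice, so the reveals give no information about your original cup.
P(win by staying) = 1/8.

1/8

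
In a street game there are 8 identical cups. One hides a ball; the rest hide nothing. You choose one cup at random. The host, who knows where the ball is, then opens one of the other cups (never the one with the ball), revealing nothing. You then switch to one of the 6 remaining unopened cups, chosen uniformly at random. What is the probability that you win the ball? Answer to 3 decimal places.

Your original cup holds the ball with probability 1/8, so the other 7 collectively hold it with probability 7/8.
The host can always find an empty cup to open, so this doesn't change that 7/8; it is now spread over the 6 remaining unopened cups.
P(win by switching) = (7/8) · (1/6) = 7/48 ≈ 0.146.

0.146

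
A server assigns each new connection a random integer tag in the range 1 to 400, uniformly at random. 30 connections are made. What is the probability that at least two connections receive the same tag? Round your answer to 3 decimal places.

0.672

It's easier to compute the probability that all 30 are distinct.
P(all distinct) = 400/400 · 399/400 · ··· · 371/400 ≈ 0.328.
So the probability of at least one match is 1 − 0.328 = 0.672.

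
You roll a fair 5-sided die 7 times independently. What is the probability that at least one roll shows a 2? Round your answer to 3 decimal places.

0.790

P(no roll shows a 2) = (4/5)^7 ≈ 0.210.
P(at least one) = 1 − 0.210 = 0.790.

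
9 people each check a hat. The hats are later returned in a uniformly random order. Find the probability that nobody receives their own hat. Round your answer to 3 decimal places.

This is the derangement probability: permutations of 9 with no fixed point.
D(9) = 9! · (1 − 1/1! + 1/2! − ··· + (−1)^9/9!) = 133496.
P = 133496/362880 = 16687/45360 ≈ 0.368.

0.368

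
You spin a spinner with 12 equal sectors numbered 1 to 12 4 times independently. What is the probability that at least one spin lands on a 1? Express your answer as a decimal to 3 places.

P(no spin lands on a 1) = (11/12)^4 ≈ 0.706.
P(at least one) = 1 − 0.706 = 0.294.

0.294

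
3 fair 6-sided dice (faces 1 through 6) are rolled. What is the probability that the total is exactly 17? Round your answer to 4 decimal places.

0.0139

There are 6^3 = 216 equally likely outcomes.
The number of ordered 3-tuples from {1,…,6} summing to 17 is 3.
P(sum = 17) = 3/216 = 1/72 ≈ 0.0139.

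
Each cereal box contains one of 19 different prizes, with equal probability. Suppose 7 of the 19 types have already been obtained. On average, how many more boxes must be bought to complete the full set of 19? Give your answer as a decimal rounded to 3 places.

58.961

Starting from 7 distinct types, each trial gives a new one with probability (19−i)/19 when i types are held, so the wait for the next new type is 19/(19−i).
E = 19/12 + 19/11 + 19/10 + 19/9 + 19/8 + 19/7 + 19/6 + 19/5 + 19/4 + 19/3 + 19/2 + 19/1 = 1634399/27720 ≈ 58.961.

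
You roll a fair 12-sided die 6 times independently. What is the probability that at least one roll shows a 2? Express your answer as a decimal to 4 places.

P(no roll shows a 2) = (11/12)^6 ≈ 0.5933.
P(at least one) = 1 − 0.5933 = 0.4067.

0.4067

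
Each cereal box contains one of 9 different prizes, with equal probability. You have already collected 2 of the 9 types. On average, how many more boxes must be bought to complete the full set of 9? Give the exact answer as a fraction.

Starting from 2 distinct types, each trial gives a new one with probability (9−i)/9 when i types are held, so the wait for the next new type is 9/(9−i).
E = 9/7 + 9/6 + 9/5 + 9/4 + 9/3 + 9/2 + 9/1 = 3267/140.

3267/140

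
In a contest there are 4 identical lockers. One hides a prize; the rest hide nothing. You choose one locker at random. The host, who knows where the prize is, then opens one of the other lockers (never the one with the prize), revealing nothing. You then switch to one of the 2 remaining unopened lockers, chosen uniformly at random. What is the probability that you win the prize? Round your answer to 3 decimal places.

0.375

Your original locker holds the prize with probability 1/4, so the other 3 collectively hold it with probability 3/4.
The host can always find an empty locker to open, so this doesn't change that 3/4; it is now spread over the 2 remaining unopened lockers.
P(win by switching) = (3/4) · (1/2) = 3/8 ≈ 0.375.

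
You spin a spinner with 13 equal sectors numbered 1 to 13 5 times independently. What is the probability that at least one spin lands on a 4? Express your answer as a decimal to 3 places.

0.330

P(no spin lands on a 4) = (12/13)^5 ≈ 0.670.
P(at least one) = 1 − 0.670 = 0.330.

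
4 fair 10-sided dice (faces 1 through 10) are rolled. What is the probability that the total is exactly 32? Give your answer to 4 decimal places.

There are 10^4 = 10000 equally likely outcomes.
The number of ordered 4-tuples from {1,…,10} summing to 32 is 165.
P(sum = 32) = 165/10000 = 33/2000 ≈ 0.0165.

0.0165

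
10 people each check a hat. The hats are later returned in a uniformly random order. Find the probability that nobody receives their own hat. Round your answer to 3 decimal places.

0.368

This is the derangement probability: permutations of 10 with no fixed point.
D(10) = 10! · (1 − 1/1! + 1/2! − ··· + (−1)^10/10!) = 1334961.
P = 1334961/3628800 = 16481/44800 ≈ 0.368.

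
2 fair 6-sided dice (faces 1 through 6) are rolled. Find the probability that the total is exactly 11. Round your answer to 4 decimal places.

There are 6^2 = 36 equally likely outcomes.
The number of ordered 2-tuples from {1,…,6} summing to 11 is 2.
P(sum = 11) = 2/36 = 1/18 ≈ 0.0556.

0.0556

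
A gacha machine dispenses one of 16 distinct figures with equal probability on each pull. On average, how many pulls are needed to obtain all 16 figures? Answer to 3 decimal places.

54.092

After i distinct types are collected, each trial gives a new one with probability (16−i)/16, so the expected wait for the next new type is 16/(16−i).
E = 16/16 + 16/15 + 16/14 + 16/13 + 16/12 + 16/11 + 16/10 + 16/9 + 16/8 + 16/7 + 16/6 + 16/5 + 16/4 + 16/3 + 16/2 + 16/1 = 2436559/45045 ≈ 54.092.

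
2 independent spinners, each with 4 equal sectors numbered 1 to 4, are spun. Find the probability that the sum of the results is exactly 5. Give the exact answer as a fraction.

There are 4^2 = 16 equally likely outcomes.
The number of ordered 2-tuples from {1,…,4} summing to 5 is 4.
P(sum = 5) = 4/16 = 1/4.

1/4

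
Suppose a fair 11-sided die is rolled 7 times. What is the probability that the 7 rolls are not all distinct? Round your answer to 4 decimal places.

P(all 7 different) = 11/11 · 10/11 · ··· · 5/11 ≈ 0.0853.
P(at least two equal) = 1 − 0.0853 = 0.9147.

0.9147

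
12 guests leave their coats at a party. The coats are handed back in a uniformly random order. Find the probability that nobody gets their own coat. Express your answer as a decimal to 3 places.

This is the derangement probability: permutations of 12 with no fixed point.
D(12) = 12! · (1 − 1/1! + 1/2! − ··· + (−1)^12/12!) = 176214841.
P = 176214841/479001600 = 16019531/43545600 ≈ 0.368.

0.368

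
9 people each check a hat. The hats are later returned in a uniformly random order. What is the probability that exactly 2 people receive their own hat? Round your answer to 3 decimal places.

Choose which 2 of the 9 are fixed: C(9,2) = 36 ways.
The remaining 7 must have no fixed point: D(7) = 1854.
P = 36·1854/362880 = 103/560 ≈ 0.184.

0.184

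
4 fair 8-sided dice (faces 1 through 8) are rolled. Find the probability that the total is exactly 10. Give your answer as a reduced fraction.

21/1024

There are 8^4 = 4096 equally likely outcomes.
The number of ordered 4-tuples from {1,…,8} summing to 10 is 84.
P(sum = 10) = 84/4096 = 21/1024.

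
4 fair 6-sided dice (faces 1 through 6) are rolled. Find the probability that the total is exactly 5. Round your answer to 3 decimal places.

0.003

There are 6^4 = 1296 equally likely outcomes.
The number of ordered 4-tuples from {1,…,6} summing to 5 is 4.
P(sum = 5) = 4/1296 = 1/324 ≈ 0.003.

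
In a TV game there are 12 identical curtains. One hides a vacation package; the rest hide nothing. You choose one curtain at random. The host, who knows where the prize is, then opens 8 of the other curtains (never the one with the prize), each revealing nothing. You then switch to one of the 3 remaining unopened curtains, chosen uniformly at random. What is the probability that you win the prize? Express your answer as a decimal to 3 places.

Your original curtain holds the prize with probability 1/12, so the other 11 collectively hold it with probability 11/12.
The host can always find 8 empty curtains to open, so the reveals don't change that 11/12; it is now spread over the 3 remaining unopened curtains.
P(win by switching) = (11/12) · (1/3) = 11/36 ≈ 0.306.

0.306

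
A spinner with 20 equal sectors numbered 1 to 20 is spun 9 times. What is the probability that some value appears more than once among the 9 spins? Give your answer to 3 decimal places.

0.881

P(all 9 different) = 20/20 · 19/20 · ··· · 12/20 ≈ 0.119.
P(at least two equal) = 1 − 0.119 = 0.881.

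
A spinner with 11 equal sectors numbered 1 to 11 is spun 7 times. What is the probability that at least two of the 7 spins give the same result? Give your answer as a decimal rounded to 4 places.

0.9147

P(all 7 different) = 11/11 · 10/11 · ··· · 5/11 ≈ 0.0853.
P(at least two equal) = 1 − 0.0853 = 0.9147.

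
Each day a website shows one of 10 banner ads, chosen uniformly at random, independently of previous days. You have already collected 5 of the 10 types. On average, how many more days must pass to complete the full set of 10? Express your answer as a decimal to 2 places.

22.83

Starting from 5 distinct types, each trial gives a new one with probability (10−i)/10 when i types are held, so the wait for the next new type is 10/(10−i).
E = 10/5 + 10/4 + 10/3 + 10/2 + 10/1 = 137/6 ≈ 22.83.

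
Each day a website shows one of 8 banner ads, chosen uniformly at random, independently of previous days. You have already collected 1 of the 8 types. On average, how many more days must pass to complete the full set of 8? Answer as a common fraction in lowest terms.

Starting from 1 distinct type, each trial gives a new one with probability (8−i)/8 when i types are held, so the wait for the next new type is 8/(8−i).
E = 8/7 + 8/6 + 8/5 + 8/4 + 8/3 + 8/2 + 8/1 = 726/35.

726/35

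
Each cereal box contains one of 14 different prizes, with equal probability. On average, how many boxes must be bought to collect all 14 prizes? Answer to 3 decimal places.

45.522

After i distinct types are collected, each trial gives a new one with probability (14−i)/14, so the expected wait for the next new type is 14/(14−i).
E = 14/14 + 14/13 + 14/12 + 14/11 + 14/10 + 14/9 + 14/8 + 14/7 + 14/6 + 14/5 + 14/4 + 14/3 + 14/2 + 14/1 = 1171733/25740 ≈ 45.522.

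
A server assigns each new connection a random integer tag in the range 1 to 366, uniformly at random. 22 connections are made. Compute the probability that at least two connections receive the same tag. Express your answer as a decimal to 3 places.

It's easier to compute the probability that all 22 are distinct.
P(all distinct) = 366/366 · 365/366 · ··· · 345/366 ≈ 0.525.
So the probability of at least one match is 1 − 0.525 = 0.475.

0.475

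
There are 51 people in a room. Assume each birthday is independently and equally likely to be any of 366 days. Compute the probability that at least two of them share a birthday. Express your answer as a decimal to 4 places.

0.9742

It's easier to compute the probability that all 51 are distinct.
P(all distinct) = 366/366 · 365/366 · ··· · 316/366 ≈ 0.0258.
So the probability of at least one match is 1 − 0.0258 = 0.9742.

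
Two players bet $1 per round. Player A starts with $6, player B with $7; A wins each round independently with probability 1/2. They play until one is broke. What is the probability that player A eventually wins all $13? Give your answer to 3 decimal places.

0.462

With a fair step, P(i) = ½P(i−1) + ½P(i+1) with P(0)=0, P(13)=1 has the linear solution P(i) = i/13.
P(6) = 6/13 ≈ 0.462.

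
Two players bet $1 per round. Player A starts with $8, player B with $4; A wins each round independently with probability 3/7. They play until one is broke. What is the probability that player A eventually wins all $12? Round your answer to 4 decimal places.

0.2940

Let r = q/p = (4/7)/(3/7) = 4/3. The recurrence P(i) = p·P(i+1) + q·P(i−1) with P(0)=0, P(12)=1 gives P(i) = (1 − r^i)/(1 − r^12).
P(8) = (1 − (4/3)^8) / (1 − (4/3)^12) = 27297/92833 ≈ 0.2940.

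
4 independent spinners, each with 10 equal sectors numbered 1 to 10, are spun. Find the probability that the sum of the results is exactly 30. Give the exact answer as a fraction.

There are 10^4 = 10000 equally likely outcomes.
The number of ordered 4-tuples from {1,…,10} summing to 30 is 282.
P(sum = 30) = 282/10000 = 141/5000.

141/5000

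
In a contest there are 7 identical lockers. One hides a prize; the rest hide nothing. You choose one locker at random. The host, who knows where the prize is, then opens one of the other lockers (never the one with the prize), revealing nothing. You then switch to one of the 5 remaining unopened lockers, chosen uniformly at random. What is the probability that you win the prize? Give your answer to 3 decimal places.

Your original locker holds the prize with probability 1/7, so the other 6 collectively hold it with probability 6/7.
The host can always find an empty locker to open, so this doesn't change that 6/7; it is now spread over the 5 remaining unopened lockers.
P(win by switching) = (6/7) · (1/5) = 6/35 ≈ 0.171.

0.171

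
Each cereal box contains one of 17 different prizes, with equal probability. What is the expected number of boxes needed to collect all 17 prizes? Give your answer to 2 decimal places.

After i distinct types are collected, each trial gives a new one with probability (17−i)/17, so the expected wait for the next new type is 17/(17−i).
E = 17/17 + 17/16 + 17/15 + 17/14 + 17/13 + 17/12 + 17/11 + 17/10 + 17/9 + 17/8 + 17/7 + 17/6 + 17/5 + 17/4 + 17/3 + 17/2 + 17/1 = 42142223/720720 ≈ 58.47.

58.47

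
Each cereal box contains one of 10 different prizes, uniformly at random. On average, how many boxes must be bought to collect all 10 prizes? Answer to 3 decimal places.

29.290

After i distinct types are collected, each trial gives a new one with probability (10−i)/10, so the expected wait for the next new type is 10/(10−i).
E = 10/10 + 10/9 + 10/8 + 10/7 + 10/6 + 10/5 + 10/4 + 10/3 + 10/2 + 10/1 = 7381/252 ≈ 29.290.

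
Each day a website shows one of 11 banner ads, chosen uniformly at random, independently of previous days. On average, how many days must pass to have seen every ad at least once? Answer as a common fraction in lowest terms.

83711/2520

After i distinct types are collected, each trial gives a new one with probability (11−i)/11, so the expected wait for the next new type is 11/(11−i).
E = 11/11 + 11/10 + 11/9 + 11/8 + 11/7 + 11/6 + 11/5 + 11/4 + 11/3 + 11/2 + 11/1 = 83711/2520.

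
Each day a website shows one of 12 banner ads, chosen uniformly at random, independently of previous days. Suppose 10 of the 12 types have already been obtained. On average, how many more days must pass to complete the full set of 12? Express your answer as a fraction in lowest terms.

18

Starting from 10 distinct types, each trial gives a new one with probability (12−i)/12 when i types are held, so the wait for the next new type is 12/(12−i).
E = 12/2 + 12/1 = 18.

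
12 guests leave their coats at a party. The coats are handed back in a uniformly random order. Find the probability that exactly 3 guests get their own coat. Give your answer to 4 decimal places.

Choose which 3 of the 12 are fixed: C(12,3) = 220 ways.
The remaining 9 must have no fixed point: D(9) = 133496.
P = 220·133496/479001600 = 16687/272160 ≈ 0.0613.

0.0613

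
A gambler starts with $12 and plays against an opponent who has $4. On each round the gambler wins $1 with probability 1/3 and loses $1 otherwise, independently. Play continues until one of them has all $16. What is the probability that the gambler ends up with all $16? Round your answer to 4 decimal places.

Let r = q/p = (2/3)/(1/3) = 2. The recurrence P(i) = p·P(i+1) + q·P(i−1) with P(0)=0, P(16)=1 gives P(i) = (1 − r^i)/(1 − r^16).
P(12) = (1 − (2)^12) / (1 − (2)^16) = 273/4369 ≈ 0.0625.

0.0625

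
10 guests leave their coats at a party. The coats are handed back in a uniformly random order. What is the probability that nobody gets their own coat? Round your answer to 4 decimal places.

0.3679

This is the derangement probability: permutations of 10 with no fixed point.
D(10) = 10! · (1 − 1/1! + 1/2! − ··· + (−1)^10/10!) = 1334961.
P = 1334961/3628800 = 16481/44800 ≈ 0.3679.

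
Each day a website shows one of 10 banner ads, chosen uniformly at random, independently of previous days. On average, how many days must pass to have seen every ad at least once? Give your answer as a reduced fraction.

After i distinct types are collected, each trial gives a new one with probability (10−i)/10, so the expected wait for the next new type is 10/(10−i).
E = 10/10 + 10/9 + 10/8 + 10/7 + 10/6 + 10/5 + 10/4 + 10/3 + 10/2 + 10/1 = 7381/252.

7381/252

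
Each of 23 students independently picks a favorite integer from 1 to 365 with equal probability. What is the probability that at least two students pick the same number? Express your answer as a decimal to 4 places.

0.5073

It's easier to compute the probability that all 23 are distinct.
P(all distinct) = 365/365 · 364/365 · ··· · 343/365 ≈ 0.4927.
So the probability of at least one match is 1 − 0.4927 = 0.5073.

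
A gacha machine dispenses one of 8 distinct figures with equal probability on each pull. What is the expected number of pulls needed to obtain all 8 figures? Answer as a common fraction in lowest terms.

After i distinct types are collected, each trial gives a new one with probability (8−i)/8, so the expected wait for the next new type is 8/(8−i).
E = 8/8 + 8/7 + 8/6 + 8/5 + 8/4 + 8/3 + 8/2 + 8/1 = 761/35.

761/35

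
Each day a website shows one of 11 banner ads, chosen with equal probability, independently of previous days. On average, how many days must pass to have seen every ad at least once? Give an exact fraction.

After i distinct types are collected, each trial gives a new one with probability (11−i)/11, so the expected wait for the next new type is 11/(11−i).
E = 11/11 + 11/10 + 11/9 + 11/8 + 11/7 + 11/6 + 11/5 + 11/4 + 11/3 + 11/2 + 11/1 = 83711/2520.

83711/2520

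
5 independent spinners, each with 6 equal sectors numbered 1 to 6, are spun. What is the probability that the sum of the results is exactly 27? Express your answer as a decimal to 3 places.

0.005

There are 6^5 = 7776 equally likely outcomes.
The number of ordered 5-tuples from {1,…,6} summing to 27 is 35.
P(sum = 27) = 35/7776 ≈ 0.005.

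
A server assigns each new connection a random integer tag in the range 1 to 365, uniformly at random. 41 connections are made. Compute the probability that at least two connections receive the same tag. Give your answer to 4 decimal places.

0.9032

It's easier to compute the probability that all 41 are distinct.
P(all distinct) = 365/365 · 364/365 · ··· · 325/365 ≈ 0.0968.
So the probability of at least one match is 1 − 0.0968 = 0.9032.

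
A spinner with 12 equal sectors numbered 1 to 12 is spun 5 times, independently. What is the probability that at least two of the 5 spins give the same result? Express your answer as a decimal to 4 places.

P(all 5 different) = 12/12 · 11/12 · ··· · 8/12 ≈ 0.3819.
P(at least two equal) = 1 − 0.3819 = 0.6181.

0.6181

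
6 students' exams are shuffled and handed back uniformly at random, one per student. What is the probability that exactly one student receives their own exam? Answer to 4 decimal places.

0.3667

Choose which one is fixed: C(6,1) = 6 ways.
The remaining 5 must have no fixed point: D(5) = 44.
P = 6·44/720 = 11/30 ≈ 0.3667.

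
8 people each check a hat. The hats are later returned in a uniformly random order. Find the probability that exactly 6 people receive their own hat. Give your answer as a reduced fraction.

1/1440

Choose which 6 of the 8 are fixed: C(8,6) = 28 ways.
The remaining 2 must have no fixed point: D(2) = 1.
P = 28·1/40320 = 1/1440.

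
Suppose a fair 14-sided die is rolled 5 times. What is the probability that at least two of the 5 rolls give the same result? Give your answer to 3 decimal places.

P(all 5 different) = 14/14 · 13/14 · ··· · 10/14 ≈ 0.447.
P(at least two equal) = 1 − 0.447 = 0.553.

0.553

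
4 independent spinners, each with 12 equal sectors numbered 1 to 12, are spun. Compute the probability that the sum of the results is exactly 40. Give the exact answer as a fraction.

55/6912

There are 12^4 = 20736 equally likely outcomes.
The number of ordered 4-tuples from {1,…,12} summing to 40 is 165.
P(sum = 40) = 165/20736 = 55/6912.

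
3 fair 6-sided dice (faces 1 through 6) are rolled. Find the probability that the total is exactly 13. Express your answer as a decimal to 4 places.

0.0972

There are 6^3 = 216 equally likely outcomes.
The number of ordered 3-tuples from {1,…,6} summing to 13 is 21.
P(sum = 13) = 21/216 = 7/72 ≈ 0.0972.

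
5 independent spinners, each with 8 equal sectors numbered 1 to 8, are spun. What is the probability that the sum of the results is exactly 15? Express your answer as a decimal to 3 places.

0.028

There are 8^5 = 32768 equally likely outcomes.
The number of ordered 5-tuples from {1,…,8} summing to 15 is 926.
P(sum = 15) = 926/32768 = 463/16384 ≈ 0.028.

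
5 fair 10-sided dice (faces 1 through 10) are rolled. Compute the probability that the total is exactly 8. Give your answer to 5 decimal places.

0.00035

There are 10^5 = 100000 equally likely outcomes.
The number of ordered 5-tuples from {1,…,10} summing to 8 is 35.
P(sum = 8) = 35/100000 = 7/20000 ≈ 0.00035.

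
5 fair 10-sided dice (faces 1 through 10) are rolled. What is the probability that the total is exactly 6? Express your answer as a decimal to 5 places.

0.00005

There are 10^5 = 100000 equally likely outcomes.
The number of ordered 5-tuples from {1,…,10} summing to 6 is 5.
P(sum = 6) = 5/100000 = 1/20000 ≈ 0.00005.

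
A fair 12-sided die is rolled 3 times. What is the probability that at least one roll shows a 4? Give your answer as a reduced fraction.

397/1728

P(no roll shows a 4) = (11/12)^3 = 1331/1728.
P(at least one) = 1 − 1331/1728 = 397/1728.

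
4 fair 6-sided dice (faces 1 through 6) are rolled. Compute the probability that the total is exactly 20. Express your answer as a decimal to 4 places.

There are 6^4 = 1296 equally likely outcomes.
The number of ordered 4-tuples from {1,…,6} summing to 20 is 35.
P(sum = 20) = 35/1296 ≈ 0.0270.

0.0270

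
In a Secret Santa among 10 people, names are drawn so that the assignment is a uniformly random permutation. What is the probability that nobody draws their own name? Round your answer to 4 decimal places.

This is the derangement probability: permutations of 10 with no fixed point.
D(10) = 10! · (1 − 1/1! + 1/2! − ··· + (−1)^10/10!) = 1334961.
P = 1334961/3628800 = 16481/44800 ≈ 0.3679.

0.3679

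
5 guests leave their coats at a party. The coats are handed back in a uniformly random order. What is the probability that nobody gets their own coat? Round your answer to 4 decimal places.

0.3667

This is the derangement probability: permutations of 5 with no fixed point.
D(5) = 5! · (1 − 1/1! + 1/2! − ··· + (−1)^5/5!) = 44.
P = 44/120 = 11/30 ≈ 0.3667.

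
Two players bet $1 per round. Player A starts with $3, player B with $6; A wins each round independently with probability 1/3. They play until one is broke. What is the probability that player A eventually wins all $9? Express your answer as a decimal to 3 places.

Let r = q/p = (2/3)/(1/3) = 2. The recurrence P(i) = p·P(i+1) + q·P(i−1) with P(0)=0, P(9)=1 gives P(i) = (1 − r^i)/(1 − r^9).
P(3) = (1 − (2)^3) / (1 − (2)^9) = 1/73 ≈ 0.014.

0.014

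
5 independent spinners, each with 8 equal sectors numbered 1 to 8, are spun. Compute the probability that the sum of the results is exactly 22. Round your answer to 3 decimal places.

0.075

There are 8^5 = 32768 equally likely outcomes.
The number of ordered 5-tuples from {1,…,8} summing to 22 is 2460.
P(sum = 22) = 2460/32768 = 615/8192 ≈ 0.075.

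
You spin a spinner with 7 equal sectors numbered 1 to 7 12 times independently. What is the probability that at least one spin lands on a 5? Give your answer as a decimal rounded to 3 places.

P(no spin lands on a 5) = (6/7)^12 ≈ 0.157.
P(at least one) = 1 − 0.157 = 0.843.

0.843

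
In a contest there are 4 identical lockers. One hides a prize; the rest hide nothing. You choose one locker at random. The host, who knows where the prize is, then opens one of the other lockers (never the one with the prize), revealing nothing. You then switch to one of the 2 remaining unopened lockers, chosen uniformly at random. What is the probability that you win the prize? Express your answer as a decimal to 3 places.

Your original locker holds the prize with probability 1/4, so the other 3 collectively hold it with probability 3/4.
The host can always find an empty locker to open, so this doesn't change that 3/4; it is now spread over the 2 remaining unopened lockers.
P(win by switching) = (3/4) · (1/2) = 3/8 ≈ 0.375.

0.375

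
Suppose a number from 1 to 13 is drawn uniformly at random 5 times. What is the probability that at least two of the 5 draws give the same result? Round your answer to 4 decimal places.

0.5840

P(all 5 different) = 13/13 · 12/13 · ··· · 9/13 ≈ 0.4160.
P(at least two equal) = 1 − 0.4160 = 0.5840.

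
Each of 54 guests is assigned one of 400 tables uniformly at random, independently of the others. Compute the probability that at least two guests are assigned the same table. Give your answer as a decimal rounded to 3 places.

It's easier to compute the probability that all 54 are distinct.
P(all distinct) = 400/400 · 399/400 · ··· · 347/400 ≈ 0.024.
So the probability of at least one match is 1 − 0.024 = 0.976.

0.976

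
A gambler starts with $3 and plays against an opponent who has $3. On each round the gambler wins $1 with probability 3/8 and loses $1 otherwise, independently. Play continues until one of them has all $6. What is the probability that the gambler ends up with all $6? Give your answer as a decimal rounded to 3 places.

0.178

Let r = q/p = (5/8)/(3/8) = 5/3. The recurrence P(i) = p·P(i+1) + q·P(i−1) with P(0)=0, P(6)=1 gives P(i) = (1 − r^i)/(1 − r^6).
P(3) = (1 − (5/3)^3) / (1 − (5/3)^6) = 27/152 ≈ 0.178.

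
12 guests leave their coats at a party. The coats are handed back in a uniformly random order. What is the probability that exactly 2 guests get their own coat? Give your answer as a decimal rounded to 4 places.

Choose which 2 of the 12 are fixed: C(12,2) = 66 ways.
The remaining 10 must have no fixed point: D(10) = 1334961.
P = 66·1334961/479001600 = 16481/89600 ≈ 0.1839.

0.1839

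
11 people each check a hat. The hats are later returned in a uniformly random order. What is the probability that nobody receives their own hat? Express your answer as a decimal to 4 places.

0.3679

This is the derangement probability: permutations of 11 with no fixed point.
D(11) = 11! · (1 − 1/1! + 1/2! − ··· + (−1)^11/11!) = 14684570.
P = 14684570/39916800 = 1468457/3991680 ≈ 0.3679.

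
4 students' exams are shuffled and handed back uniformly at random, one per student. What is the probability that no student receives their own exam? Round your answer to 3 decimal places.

0.375

This is the derangement probability: permutations of 4 with no fixed point.
D(4) = 4! · (1 − 1/1! + 1/2! − ··· + (−1)^4/4!) = 9.
P = 9/24 = 3/8 ≈ 0.375.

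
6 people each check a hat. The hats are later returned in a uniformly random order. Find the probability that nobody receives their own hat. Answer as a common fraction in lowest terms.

53/144

This is the derangement probability: permutations of 6 with no fixed point.
D(6) = 6! · (1 − 1/1! + 1/2! − ··· + (−1)^6/6!) = 265.
P = 265/720 = 53/144.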